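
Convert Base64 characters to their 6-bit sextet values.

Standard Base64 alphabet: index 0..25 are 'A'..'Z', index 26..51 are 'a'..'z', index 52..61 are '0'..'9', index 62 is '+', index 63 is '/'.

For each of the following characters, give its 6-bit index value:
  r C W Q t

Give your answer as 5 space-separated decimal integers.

'r': a..z range, 26 + ord('r') − ord('a') = 43
'C': A..Z range, ord('C') − ord('A') = 2
'W': A..Z range, ord('W') − ord('A') = 22
'Q': A..Z range, ord('Q') − ord('A') = 16
't': a..z range, 26 + ord('t') − ord('a') = 45

Answer: 43 2 22 16 45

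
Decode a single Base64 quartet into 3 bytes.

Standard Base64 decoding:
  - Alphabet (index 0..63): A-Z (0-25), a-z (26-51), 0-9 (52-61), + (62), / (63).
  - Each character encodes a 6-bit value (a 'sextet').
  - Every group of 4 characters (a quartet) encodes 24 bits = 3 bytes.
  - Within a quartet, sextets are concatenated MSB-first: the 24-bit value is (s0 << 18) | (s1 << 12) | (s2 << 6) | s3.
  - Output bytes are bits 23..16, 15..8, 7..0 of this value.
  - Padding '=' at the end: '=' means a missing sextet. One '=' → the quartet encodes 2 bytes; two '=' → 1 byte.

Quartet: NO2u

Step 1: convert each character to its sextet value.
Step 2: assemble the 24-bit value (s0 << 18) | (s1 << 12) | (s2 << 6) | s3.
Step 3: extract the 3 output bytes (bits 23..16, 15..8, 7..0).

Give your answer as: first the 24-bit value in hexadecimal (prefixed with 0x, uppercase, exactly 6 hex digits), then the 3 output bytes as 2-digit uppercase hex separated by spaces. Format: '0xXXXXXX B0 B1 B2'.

Answer: 0x34EDAE 34 ED AE

Derivation:
Sextets: N=13, O=14, 2=54, u=46
24-bit: (13<<18) | (14<<12) | (54<<6) | 46
      = 0x340000 | 0x00E000 | 0x000D80 | 0x00002E
      = 0x34EDAE
Bytes: (v>>16)&0xFF=34, (v>>8)&0xFF=ED, v&0xFF=AE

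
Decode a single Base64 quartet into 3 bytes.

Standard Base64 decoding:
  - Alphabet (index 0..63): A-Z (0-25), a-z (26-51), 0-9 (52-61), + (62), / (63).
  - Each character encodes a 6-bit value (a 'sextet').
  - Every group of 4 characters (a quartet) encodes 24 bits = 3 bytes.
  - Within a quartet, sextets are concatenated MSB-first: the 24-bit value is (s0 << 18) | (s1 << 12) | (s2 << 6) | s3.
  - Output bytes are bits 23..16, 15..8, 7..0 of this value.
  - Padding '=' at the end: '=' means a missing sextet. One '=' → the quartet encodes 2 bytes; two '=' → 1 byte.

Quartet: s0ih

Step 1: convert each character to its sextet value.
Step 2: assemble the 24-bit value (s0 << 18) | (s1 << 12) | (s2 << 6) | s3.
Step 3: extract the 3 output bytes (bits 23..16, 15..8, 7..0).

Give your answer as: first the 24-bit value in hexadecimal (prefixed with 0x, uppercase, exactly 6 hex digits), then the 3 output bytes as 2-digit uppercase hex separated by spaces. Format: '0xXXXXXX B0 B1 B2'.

Answer: 0xB348A1 B3 48 A1

Derivation:
Sextets: s=44, 0=52, i=34, h=33
24-bit: (44<<18) | (52<<12) | (34<<6) | 33
      = 0xB00000 | 0x034000 | 0x000880 | 0x000021
      = 0xB348A1
Bytes: (v>>16)&0xFF=B3, (v>>8)&0xFF=48, v&0xFF=A1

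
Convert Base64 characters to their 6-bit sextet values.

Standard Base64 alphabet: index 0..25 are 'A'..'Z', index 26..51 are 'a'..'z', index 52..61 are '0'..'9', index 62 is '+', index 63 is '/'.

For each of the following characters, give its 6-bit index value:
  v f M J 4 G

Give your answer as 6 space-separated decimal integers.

'v': a..z range, 26 + ord('v') − ord('a') = 47
'f': a..z range, 26 + ord('f') − ord('a') = 31
'M': A..Z range, ord('M') − ord('A') = 12
'J': A..Z range, ord('J') − ord('A') = 9
'4': 0..9 range, 52 + ord('4') − ord('0') = 56
'G': A..Z range, ord('G') − ord('A') = 6

Answer: 47 31 12 9 56 6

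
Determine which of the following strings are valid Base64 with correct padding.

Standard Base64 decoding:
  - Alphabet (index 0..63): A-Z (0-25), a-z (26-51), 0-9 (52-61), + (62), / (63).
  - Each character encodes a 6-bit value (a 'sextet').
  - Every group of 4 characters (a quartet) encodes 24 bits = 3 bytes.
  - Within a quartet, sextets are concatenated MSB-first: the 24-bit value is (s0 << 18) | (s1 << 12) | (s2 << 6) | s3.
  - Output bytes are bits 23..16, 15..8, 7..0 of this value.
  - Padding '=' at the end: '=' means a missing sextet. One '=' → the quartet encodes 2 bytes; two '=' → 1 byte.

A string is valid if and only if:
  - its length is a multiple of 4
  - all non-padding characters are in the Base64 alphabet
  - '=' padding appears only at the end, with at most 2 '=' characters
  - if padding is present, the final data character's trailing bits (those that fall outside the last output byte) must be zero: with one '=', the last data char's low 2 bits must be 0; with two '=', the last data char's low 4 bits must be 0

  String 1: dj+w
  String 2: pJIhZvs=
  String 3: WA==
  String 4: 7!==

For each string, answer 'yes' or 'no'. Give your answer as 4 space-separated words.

Answer: yes yes yes no

Derivation:
String 1: 'dj+w' → valid
String 2: 'pJIhZvs=' → valid
String 3: 'WA==' → valid
String 4: '7!==' → invalid (bad char(s): ['!'])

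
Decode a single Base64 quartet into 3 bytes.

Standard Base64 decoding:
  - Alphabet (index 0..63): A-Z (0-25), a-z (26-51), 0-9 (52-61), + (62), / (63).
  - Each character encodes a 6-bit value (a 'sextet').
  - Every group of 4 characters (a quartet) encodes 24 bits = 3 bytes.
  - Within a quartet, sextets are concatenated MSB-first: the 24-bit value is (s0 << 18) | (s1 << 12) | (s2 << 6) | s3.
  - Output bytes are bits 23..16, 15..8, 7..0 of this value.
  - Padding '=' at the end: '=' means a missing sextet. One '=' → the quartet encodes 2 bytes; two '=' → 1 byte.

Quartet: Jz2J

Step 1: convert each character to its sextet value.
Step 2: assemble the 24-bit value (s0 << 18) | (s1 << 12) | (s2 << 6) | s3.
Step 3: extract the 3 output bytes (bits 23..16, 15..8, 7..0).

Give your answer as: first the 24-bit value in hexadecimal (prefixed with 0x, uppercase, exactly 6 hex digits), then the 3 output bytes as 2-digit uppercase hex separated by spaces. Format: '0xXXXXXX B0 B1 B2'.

Answer: 0x273D89 27 3D 89

Derivation:
Sextets: J=9, z=51, 2=54, J=9
24-bit: (9<<18) | (51<<12) | (54<<6) | 9
      = 0x240000 | 0x033000 | 0x000D80 | 0x000009
      = 0x273D89
Bytes: (v>>16)&0xFF=27, (v>>8)&0xFF=3D, v&0xFF=89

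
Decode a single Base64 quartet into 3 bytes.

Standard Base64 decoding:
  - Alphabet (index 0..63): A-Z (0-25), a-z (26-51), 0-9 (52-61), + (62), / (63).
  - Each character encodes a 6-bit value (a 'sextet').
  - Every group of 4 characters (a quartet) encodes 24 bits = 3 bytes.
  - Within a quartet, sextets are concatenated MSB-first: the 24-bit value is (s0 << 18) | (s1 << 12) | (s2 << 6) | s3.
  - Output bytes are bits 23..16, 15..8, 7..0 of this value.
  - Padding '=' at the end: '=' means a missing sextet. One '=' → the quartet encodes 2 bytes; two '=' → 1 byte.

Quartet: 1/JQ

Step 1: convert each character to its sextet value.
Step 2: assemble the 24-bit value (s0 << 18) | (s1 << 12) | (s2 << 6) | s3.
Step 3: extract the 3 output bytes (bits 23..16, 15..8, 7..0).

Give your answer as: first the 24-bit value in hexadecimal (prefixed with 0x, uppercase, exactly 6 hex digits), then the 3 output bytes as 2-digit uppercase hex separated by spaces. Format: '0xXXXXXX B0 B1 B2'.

Answer: 0xD7F250 D7 F2 50

Derivation:
Sextets: 1=53, /=63, J=9, Q=16
24-bit: (53<<18) | (63<<12) | (9<<6) | 16
      = 0xD40000 | 0x03F000 | 0x000240 | 0x000010
      = 0xD7F250
Bytes: (v>>16)&0xFF=D7, (v>>8)&0xFF=F2, v&0xFF=50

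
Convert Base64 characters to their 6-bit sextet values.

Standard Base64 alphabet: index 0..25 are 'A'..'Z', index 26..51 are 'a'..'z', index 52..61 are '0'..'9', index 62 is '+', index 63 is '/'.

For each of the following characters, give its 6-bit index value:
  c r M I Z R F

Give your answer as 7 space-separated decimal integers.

Answer: 28 43 12 8 25 17 5

Derivation:
'c': a..z range, 26 + ord('c') − ord('a') = 28
'r': a..z range, 26 + ord('r') − ord('a') = 43
'M': A..Z range, ord('M') − ord('A') = 12
'I': A..Z range, ord('I') − ord('A') = 8
'Z': A..Z range, ord('Z') − ord('A') = 25
'R': A..Z range, ord('R') − ord('A') = 17
'F': A..Z range, ord('F') − ord('A') = 5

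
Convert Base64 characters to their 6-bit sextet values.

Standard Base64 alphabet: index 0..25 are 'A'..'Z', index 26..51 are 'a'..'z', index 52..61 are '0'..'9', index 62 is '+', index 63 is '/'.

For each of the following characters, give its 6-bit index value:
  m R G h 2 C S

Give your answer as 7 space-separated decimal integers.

Answer: 38 17 6 33 54 2 18

Derivation:
'm': a..z range, 26 + ord('m') − ord('a') = 38
'R': A..Z range, ord('R') − ord('A') = 17
'G': A..Z range, ord('G') − ord('A') = 6
'h': a..z range, 26 + ord('h') − ord('a') = 33
'2': 0..9 range, 52 + ord('2') − ord('0') = 54
'C': A..Z range, ord('C') − ord('A') = 2
'S': A..Z range, ord('S') − ord('A') = 18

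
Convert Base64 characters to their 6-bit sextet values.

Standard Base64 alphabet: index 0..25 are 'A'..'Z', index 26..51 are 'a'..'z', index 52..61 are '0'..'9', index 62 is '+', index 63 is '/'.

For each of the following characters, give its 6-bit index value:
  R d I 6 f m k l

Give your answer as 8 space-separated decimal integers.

Answer: 17 29 8 58 31 38 36 37

Derivation:
'R': A..Z range, ord('R') − ord('A') = 17
'd': a..z range, 26 + ord('d') − ord('a') = 29
'I': A..Z range, ord('I') − ord('A') = 8
'6': 0..9 range, 52 + ord('6') − ord('0') = 58
'f': a..z range, 26 + ord('f') − ord('a') = 31
'm': a..z range, 26 + ord('m') − ord('a') = 38
'k': a..z range, 26 + ord('k') − ord('a') = 36
'l': a..z range, 26 + ord('l') − ord('a') = 37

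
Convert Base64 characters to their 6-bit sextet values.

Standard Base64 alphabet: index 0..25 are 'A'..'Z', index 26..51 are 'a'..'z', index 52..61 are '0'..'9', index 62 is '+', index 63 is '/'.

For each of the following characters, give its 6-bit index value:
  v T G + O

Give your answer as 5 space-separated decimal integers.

'v': a..z range, 26 + ord('v') − ord('a') = 47
'T': A..Z range, ord('T') − ord('A') = 19
'G': A..Z range, ord('G') − ord('A') = 6
'+': index 62
'O': A..Z range, ord('O') − ord('A') = 14

Answer: 47 19 6 62 14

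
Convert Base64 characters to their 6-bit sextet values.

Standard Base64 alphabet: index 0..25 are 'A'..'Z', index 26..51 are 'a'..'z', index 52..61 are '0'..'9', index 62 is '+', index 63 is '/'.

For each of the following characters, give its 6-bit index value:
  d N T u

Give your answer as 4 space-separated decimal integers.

Answer: 29 13 19 46

Derivation:
'd': a..z range, 26 + ord('d') − ord('a') = 29
'N': A..Z range, ord('N') − ord('A') = 13
'T': A..Z range, ord('T') − ord('A') = 19
'u': a..z range, 26 + ord('u') − ord('a') = 46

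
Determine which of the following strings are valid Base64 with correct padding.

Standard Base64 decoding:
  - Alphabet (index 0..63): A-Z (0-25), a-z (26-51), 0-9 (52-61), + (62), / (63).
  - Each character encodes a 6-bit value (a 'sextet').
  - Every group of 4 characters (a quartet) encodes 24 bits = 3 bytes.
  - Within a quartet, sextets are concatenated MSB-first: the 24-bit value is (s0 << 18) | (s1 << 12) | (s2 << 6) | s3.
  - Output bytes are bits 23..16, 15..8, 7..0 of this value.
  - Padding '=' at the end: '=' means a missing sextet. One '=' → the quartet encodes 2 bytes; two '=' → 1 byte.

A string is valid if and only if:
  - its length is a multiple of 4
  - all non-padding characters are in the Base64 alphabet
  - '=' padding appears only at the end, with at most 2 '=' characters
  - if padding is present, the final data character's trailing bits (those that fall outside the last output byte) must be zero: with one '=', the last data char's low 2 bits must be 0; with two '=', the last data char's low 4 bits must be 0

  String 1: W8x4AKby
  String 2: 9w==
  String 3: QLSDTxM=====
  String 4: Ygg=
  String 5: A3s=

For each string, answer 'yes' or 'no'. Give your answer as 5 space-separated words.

Answer: yes yes no yes yes

Derivation:
String 1: 'W8x4AKby' → valid
String 2: '9w==' → valid
String 3: 'QLSDTxM=====' → invalid (5 pad chars (max 2))
String 4: 'Ygg=' → valid
String 5: 'A3s=' → valid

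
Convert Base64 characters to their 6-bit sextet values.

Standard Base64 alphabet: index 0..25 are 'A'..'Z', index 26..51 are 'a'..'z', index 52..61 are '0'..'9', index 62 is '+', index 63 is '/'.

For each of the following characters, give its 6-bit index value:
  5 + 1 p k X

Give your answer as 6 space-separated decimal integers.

Answer: 57 62 53 41 36 23

Derivation:
'5': 0..9 range, 52 + ord('5') − ord('0') = 57
'+': index 62
'1': 0..9 range, 52 + ord('1') − ord('0') = 53
'p': a..z range, 26 + ord('p') − ord('a') = 41
'k': a..z range, 26 + ord('k') − ord('a') = 36
'X': A..Z range, ord('X') − ord('A') = 23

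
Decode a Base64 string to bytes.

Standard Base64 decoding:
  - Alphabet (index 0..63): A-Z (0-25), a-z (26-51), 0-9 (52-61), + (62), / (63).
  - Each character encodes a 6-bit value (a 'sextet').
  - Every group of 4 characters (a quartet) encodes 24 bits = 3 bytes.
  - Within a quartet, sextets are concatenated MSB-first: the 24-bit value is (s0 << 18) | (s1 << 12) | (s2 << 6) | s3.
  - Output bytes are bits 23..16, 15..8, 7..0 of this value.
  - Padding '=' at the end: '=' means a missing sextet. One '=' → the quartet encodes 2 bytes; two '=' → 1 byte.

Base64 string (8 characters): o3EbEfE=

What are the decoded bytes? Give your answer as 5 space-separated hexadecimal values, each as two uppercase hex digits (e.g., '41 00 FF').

Answer: A3 71 1B 11 F1

Derivation:
After char 0 ('o'=40): chars_in_quartet=1 acc=0x28 bytes_emitted=0
After char 1 ('3'=55): chars_in_quartet=2 acc=0xA37 bytes_emitted=0
After char 2 ('E'=4): chars_in_quartet=3 acc=0x28DC4 bytes_emitted=0
After char 3 ('b'=27): chars_in_quartet=4 acc=0xA3711B -> emit A3 71 1B, reset; bytes_emitted=3
After char 4 ('E'=4): chars_in_quartet=1 acc=0x4 bytes_emitted=3
After char 5 ('f'=31): chars_in_quartet=2 acc=0x11F bytes_emitted=3
After char 6 ('E'=4): chars_in_quartet=3 acc=0x47C4 bytes_emitted=3
Padding '=': partial quartet acc=0x47C4 -> emit 11 F1; bytes_emitted=5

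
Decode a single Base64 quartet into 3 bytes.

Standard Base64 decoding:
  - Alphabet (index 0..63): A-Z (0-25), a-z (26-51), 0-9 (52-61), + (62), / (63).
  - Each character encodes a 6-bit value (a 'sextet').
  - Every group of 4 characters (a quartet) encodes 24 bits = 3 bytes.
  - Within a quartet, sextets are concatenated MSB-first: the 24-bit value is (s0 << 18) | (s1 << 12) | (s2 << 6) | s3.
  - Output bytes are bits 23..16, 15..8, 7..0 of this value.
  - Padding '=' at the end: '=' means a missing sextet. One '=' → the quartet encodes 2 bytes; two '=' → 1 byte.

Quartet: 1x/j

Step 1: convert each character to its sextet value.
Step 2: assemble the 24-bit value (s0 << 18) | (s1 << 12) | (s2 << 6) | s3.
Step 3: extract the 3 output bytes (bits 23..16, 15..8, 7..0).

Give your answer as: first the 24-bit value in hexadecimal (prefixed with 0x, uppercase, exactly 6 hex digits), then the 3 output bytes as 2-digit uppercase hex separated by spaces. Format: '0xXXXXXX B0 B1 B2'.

Answer: 0xD71FE3 D7 1F E3

Derivation:
Sextets: 1=53, x=49, /=63, j=35
24-bit: (53<<18) | (49<<12) | (63<<6) | 35
      = 0xD40000 | 0x031000 | 0x000FC0 | 0x000023
      = 0xD71FE3
Bytes: (v>>16)&0xFF=D7, (v>>8)&0xFF=1F, v&0xFF=E3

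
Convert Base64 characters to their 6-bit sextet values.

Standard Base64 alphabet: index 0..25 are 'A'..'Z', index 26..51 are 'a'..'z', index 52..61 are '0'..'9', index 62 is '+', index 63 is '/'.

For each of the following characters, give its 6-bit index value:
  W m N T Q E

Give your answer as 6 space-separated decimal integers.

Answer: 22 38 13 19 16 4

Derivation:
'W': A..Z range, ord('W') − ord('A') = 22
'm': a..z range, 26 + ord('m') − ord('a') = 38
'N': A..Z range, ord('N') − ord('A') = 13
'T': A..Z range, ord('T') − ord('A') = 19
'Q': A..Z range, ord('Q') − ord('A') = 16
'E': A..Z range, ord('E') − ord('A') = 4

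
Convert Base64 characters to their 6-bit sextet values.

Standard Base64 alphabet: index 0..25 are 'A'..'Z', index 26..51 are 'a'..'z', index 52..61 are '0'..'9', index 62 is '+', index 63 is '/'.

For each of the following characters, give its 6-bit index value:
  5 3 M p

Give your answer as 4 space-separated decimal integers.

'5': 0..9 range, 52 + ord('5') − ord('0') = 57
'3': 0..9 range, 52 + ord('3') − ord('0') = 55
'M': A..Z range, ord('M') − ord('A') = 12
'p': a..z range, 26 + ord('p') − ord('a') = 41

Answer: 57 55 12 41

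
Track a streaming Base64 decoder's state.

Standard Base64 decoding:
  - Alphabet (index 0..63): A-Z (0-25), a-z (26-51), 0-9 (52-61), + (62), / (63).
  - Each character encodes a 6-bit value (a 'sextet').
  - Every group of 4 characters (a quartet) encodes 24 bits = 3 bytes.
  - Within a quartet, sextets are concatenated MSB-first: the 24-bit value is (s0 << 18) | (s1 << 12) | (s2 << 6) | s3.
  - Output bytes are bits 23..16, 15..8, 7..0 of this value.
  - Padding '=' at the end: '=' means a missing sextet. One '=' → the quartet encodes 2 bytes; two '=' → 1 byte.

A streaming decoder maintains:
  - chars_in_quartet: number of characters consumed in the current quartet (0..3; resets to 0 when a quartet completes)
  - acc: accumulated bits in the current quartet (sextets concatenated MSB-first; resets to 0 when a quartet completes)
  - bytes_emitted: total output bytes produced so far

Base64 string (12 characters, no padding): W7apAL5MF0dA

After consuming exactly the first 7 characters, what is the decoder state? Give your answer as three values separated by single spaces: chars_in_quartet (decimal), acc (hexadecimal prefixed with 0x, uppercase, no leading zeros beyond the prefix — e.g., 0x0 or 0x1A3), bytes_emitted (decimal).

After char 0 ('W'=22): chars_in_quartet=1 acc=0x16 bytes_emitted=0
After char 1 ('7'=59): chars_in_quartet=2 acc=0x5BB bytes_emitted=0
After char 2 ('a'=26): chars_in_quartet=3 acc=0x16EDA bytes_emitted=0
After char 3 ('p'=41): chars_in_quartet=4 acc=0x5BB6A9 -> emit 5B B6 A9, reset; bytes_emitted=3
After char 4 ('A'=0): chars_in_quartet=1 acc=0x0 bytes_emitted=3
After char 5 ('L'=11): chars_in_quartet=2 acc=0xB bytes_emitted=3
After char 6 ('5'=57): chars_in_quartet=3 acc=0x2F9 bytes_emitted=3

Answer: 3 0x2F9 3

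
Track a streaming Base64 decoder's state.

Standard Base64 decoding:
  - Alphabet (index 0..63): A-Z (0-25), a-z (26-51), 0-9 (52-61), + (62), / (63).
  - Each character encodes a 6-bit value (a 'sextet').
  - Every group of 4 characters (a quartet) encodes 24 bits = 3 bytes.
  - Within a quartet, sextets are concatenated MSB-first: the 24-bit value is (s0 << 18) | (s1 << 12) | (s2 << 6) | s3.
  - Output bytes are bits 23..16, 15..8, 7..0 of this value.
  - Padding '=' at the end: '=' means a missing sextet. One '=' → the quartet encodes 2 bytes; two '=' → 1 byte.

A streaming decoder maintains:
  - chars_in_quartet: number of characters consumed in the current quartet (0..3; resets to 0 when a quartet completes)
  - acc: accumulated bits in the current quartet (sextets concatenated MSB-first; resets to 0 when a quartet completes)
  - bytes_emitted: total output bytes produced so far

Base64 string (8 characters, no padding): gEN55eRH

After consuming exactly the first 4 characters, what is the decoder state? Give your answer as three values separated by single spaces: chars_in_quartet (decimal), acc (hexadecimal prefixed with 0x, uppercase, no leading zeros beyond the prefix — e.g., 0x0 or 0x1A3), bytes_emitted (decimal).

After char 0 ('g'=32): chars_in_quartet=1 acc=0x20 bytes_emitted=0
After char 1 ('E'=4): chars_in_quartet=2 acc=0x804 bytes_emitted=0
After char 2 ('N'=13): chars_in_quartet=3 acc=0x2010D bytes_emitted=0
After char 3 ('5'=57): chars_in_quartet=4 acc=0x804379 -> emit 80 43 79, reset; bytes_emitted=3

Answer: 0 0x0 3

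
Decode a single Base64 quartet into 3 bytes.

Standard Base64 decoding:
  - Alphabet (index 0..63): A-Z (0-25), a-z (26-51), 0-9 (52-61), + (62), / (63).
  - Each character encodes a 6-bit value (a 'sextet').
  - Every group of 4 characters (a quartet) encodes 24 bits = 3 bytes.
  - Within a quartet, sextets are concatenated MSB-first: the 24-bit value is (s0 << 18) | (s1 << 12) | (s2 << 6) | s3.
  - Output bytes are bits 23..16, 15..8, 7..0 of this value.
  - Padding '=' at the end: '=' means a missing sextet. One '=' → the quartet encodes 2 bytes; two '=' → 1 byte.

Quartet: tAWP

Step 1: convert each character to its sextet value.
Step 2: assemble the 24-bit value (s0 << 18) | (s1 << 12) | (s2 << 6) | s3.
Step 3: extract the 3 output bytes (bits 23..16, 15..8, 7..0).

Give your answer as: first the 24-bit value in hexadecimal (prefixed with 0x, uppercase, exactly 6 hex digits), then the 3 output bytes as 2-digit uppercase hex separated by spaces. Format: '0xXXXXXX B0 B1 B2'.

Answer: 0xB4058F B4 05 8F

Derivation:
Sextets: t=45, A=0, W=22, P=15
24-bit: (45<<18) | (0<<12) | (22<<6) | 15
      = 0xB40000 | 0x000000 | 0x000580 | 0x00000F
      = 0xB4058F
Bytes: (v>>16)&0xFF=B4, (v>>8)&0xFF=05, v&0xFF=8F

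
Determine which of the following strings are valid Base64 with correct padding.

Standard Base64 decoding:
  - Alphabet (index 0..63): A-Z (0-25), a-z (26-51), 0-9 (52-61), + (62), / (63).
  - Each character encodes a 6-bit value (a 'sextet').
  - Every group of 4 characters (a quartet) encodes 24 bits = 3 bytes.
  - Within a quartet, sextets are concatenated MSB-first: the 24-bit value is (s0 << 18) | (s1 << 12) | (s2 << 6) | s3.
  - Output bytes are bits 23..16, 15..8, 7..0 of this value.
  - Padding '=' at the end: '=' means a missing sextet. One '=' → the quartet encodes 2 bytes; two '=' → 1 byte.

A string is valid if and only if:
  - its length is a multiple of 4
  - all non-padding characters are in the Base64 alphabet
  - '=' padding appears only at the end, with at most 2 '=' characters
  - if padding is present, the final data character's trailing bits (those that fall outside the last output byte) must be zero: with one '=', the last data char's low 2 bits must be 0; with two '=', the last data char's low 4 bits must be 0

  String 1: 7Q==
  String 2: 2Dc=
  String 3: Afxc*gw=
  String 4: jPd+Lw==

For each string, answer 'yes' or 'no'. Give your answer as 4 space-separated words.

Answer: yes yes no yes

Derivation:
String 1: '7Q==' → valid
String 2: '2Dc=' → valid
String 3: 'Afxc*gw=' → invalid (bad char(s): ['*'])
String 4: 'jPd+Lw==' → valid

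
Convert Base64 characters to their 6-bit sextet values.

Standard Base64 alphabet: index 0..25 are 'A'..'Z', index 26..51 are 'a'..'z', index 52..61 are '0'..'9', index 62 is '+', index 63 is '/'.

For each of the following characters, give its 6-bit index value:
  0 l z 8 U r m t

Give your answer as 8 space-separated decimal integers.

Answer: 52 37 51 60 20 43 38 45

Derivation:
'0': 0..9 range, 52 + ord('0') − ord('0') = 52
'l': a..z range, 26 + ord('l') − ord('a') = 37
'z': a..z range, 26 + ord('z') − ord('a') = 51
'8': 0..9 range, 52 + ord('8') − ord('0') = 60
'U': A..Z range, ord('U') − ord('A') = 20
'r': a..z range, 26 + ord('r') − ord('a') = 43
'm': a..z range, 26 + ord('m') − ord('a') = 38
't': a..z range, 26 + ord('t') − ord('a') = 45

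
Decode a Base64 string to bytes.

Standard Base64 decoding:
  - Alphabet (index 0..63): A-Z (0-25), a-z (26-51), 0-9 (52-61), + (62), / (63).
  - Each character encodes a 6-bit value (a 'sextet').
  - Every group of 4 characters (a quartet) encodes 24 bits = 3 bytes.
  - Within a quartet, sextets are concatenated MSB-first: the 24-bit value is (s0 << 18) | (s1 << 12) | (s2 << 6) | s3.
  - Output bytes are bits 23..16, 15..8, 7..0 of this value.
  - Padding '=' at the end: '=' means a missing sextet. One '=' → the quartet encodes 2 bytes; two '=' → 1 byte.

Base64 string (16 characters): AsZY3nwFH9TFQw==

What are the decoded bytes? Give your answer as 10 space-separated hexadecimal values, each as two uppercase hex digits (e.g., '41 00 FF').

Answer: 02 C6 58 DE 7C 05 1F D4 C5 43

Derivation:
After char 0 ('A'=0): chars_in_quartet=1 acc=0x0 bytes_emitted=0
After char 1 ('s'=44): chars_in_quartet=2 acc=0x2C bytes_emitted=0
After char 2 ('Z'=25): chars_in_quartet=3 acc=0xB19 bytes_emitted=0
After char 3 ('Y'=24): chars_in_quartet=4 acc=0x2C658 -> emit 02 C6 58, reset; bytes_emitted=3
After char 4 ('3'=55): chars_in_quartet=1 acc=0x37 bytes_emitted=3
After char 5 ('n'=39): chars_in_quartet=2 acc=0xDE7 bytes_emitted=3
After char 6 ('w'=48): chars_in_quartet=3 acc=0x379F0 bytes_emitted=3
After char 7 ('F'=5): chars_in_quartet=4 acc=0xDE7C05 -> emit DE 7C 05, reset; bytes_emitted=6
After char 8 ('H'=7): chars_in_quartet=1 acc=0x7 bytes_emitted=6
After char 9 ('9'=61): chars_in_quartet=2 acc=0x1FD bytes_emitted=6
After char 10 ('T'=19): chars_in_quartet=3 acc=0x7F53 bytes_emitted=6
After char 11 ('F'=5): chars_in_quartet=4 acc=0x1FD4C5 -> emit 1F D4 C5, reset; bytes_emitted=9
After char 12 ('Q'=16): chars_in_quartet=1 acc=0x10 bytes_emitted=9
After char 13 ('w'=48): chars_in_quartet=2 acc=0x430 bytes_emitted=9
Padding '==': partial quartet acc=0x430 -> emit 43; bytes_emitted=10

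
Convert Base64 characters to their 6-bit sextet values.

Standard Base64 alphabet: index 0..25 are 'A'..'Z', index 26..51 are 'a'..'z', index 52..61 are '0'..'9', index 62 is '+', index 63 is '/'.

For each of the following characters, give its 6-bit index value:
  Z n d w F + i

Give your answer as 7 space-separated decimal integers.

Answer: 25 39 29 48 5 62 34

Derivation:
'Z': A..Z range, ord('Z') − ord('A') = 25
'n': a..z range, 26 + ord('n') − ord('a') = 39
'd': a..z range, 26 + ord('d') − ord('a') = 29
'w': a..z range, 26 + ord('w') − ord('a') = 48
'F': A..Z range, ord('F') − ord('A') = 5
'+': index 62
'i': a..z range, 26 + ord('i') − ord('a') = 34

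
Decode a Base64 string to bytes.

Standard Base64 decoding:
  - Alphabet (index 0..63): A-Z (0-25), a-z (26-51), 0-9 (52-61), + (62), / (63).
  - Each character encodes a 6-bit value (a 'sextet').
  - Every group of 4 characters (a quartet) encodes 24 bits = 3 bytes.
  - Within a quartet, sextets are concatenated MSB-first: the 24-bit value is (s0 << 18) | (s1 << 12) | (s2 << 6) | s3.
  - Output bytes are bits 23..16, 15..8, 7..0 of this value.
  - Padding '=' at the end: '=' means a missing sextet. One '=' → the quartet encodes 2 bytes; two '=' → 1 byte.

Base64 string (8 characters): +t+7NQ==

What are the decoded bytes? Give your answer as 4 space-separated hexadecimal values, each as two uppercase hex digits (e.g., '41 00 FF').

Answer: FA DF BB 35

Derivation:
After char 0 ('+'=62): chars_in_quartet=1 acc=0x3E bytes_emitted=0
After char 1 ('t'=45): chars_in_quartet=2 acc=0xFAD bytes_emitted=0
After char 2 ('+'=62): chars_in_quartet=3 acc=0x3EB7E bytes_emitted=0
After char 3 ('7'=59): chars_in_quartet=4 acc=0xFADFBB -> emit FA DF BB, reset; bytes_emitted=3
After char 4 ('N'=13): chars_in_quartet=1 acc=0xD bytes_emitted=3
After char 5 ('Q'=16): chars_in_quartet=2 acc=0x350 bytes_emitted=3
Padding '==': partial quartet acc=0x350 -> emit 35; bytes_emitted=4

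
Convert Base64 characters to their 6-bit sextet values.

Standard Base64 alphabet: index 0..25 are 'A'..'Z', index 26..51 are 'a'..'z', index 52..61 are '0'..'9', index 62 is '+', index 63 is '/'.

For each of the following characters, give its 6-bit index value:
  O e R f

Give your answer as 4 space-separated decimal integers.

'O': A..Z range, ord('O') − ord('A') = 14
'e': a..z range, 26 + ord('e') − ord('a') = 30
'R': A..Z range, ord('R') − ord('A') = 17
'f': a..z range, 26 + ord('f') − ord('a') = 31

Answer: 14 30 17 31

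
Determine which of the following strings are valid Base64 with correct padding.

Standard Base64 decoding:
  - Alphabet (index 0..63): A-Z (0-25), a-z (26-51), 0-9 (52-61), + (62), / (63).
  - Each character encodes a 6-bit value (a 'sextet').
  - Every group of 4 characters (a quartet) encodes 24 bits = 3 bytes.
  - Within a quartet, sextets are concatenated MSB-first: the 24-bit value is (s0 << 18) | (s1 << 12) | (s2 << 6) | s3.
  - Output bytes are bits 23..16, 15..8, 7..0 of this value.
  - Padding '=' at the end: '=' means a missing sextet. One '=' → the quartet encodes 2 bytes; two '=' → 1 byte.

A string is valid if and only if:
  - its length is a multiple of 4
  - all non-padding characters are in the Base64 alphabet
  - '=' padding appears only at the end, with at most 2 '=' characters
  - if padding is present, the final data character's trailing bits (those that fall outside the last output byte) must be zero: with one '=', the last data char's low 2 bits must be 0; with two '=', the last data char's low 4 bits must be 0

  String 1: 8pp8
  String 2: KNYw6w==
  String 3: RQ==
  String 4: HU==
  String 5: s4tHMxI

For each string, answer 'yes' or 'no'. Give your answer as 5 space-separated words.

String 1: '8pp8' → valid
String 2: 'KNYw6w==' → valid
String 3: 'RQ==' → valid
String 4: 'HU==' → invalid (bad trailing bits)
String 5: 's4tHMxI' → invalid (len=7 not mult of 4)

Answer: yes yes yes no no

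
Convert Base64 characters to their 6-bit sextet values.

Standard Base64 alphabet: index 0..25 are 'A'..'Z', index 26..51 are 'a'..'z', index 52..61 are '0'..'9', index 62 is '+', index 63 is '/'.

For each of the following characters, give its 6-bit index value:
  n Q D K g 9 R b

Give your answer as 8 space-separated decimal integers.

Answer: 39 16 3 10 32 61 17 27

Derivation:
'n': a..z range, 26 + ord('n') − ord('a') = 39
'Q': A..Z range, ord('Q') − ord('A') = 16
'D': A..Z range, ord('D') − ord('A') = 3
'K': A..Z range, ord('K') − ord('A') = 10
'g': a..z range, 26 + ord('g') − ord('a') = 32
'9': 0..9 range, 52 + ord('9') − ord('0') = 61
'R': A..Z range, ord('R') − ord('A') = 17
'b': a..z range, 26 + ord('b') − ord('a') = 27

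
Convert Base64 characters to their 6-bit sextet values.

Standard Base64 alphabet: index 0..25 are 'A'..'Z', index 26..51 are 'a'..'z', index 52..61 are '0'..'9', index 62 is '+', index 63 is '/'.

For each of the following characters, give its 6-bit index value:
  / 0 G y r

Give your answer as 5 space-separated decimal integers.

Answer: 63 52 6 50 43

Derivation:
'/': index 63
'0': 0..9 range, 52 + ord('0') − ord('0') = 52
'G': A..Z range, ord('G') − ord('A') = 6
'y': a..z range, 26 + ord('y') − ord('a') = 50
'r': a..z range, 26 + ord('r') − ord('a') = 43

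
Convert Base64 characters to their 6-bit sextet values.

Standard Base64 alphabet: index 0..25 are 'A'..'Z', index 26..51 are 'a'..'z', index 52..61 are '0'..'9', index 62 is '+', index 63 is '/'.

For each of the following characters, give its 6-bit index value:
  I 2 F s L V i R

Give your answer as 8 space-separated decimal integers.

'I': A..Z range, ord('I') − ord('A') = 8
'2': 0..9 range, 52 + ord('2') − ord('0') = 54
'F': A..Z range, ord('F') − ord('A') = 5
's': a..z range, 26 + ord('s') − ord('a') = 44
'L': A..Z range, ord('L') − ord('A') = 11
'V': A..Z range, ord('V') − ord('A') = 21
'i': a..z range, 26 + ord('i') − ord('a') = 34
'R': A..Z range, ord('R') − ord('A') = 17

Answer: 8 54 5 44 11 21 34 17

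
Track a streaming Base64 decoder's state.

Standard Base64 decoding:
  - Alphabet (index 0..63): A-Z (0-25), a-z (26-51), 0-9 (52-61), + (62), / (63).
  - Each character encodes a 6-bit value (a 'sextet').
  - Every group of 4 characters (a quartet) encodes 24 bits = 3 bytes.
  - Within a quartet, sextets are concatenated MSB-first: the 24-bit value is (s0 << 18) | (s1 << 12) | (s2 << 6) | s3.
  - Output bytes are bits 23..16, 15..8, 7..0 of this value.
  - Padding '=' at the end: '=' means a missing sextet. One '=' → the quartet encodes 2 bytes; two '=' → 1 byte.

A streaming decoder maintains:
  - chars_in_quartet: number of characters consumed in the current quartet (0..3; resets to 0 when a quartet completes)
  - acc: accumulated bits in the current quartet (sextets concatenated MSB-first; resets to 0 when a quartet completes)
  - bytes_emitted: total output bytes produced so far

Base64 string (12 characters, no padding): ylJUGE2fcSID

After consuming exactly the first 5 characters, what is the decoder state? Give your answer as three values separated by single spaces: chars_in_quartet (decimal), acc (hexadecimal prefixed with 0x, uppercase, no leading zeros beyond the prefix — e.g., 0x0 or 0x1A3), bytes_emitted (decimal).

After char 0 ('y'=50): chars_in_quartet=1 acc=0x32 bytes_emitted=0
After char 1 ('l'=37): chars_in_quartet=2 acc=0xCA5 bytes_emitted=0
After char 2 ('J'=9): chars_in_quartet=3 acc=0x32949 bytes_emitted=0
After char 3 ('U'=20): chars_in_quartet=4 acc=0xCA5254 -> emit CA 52 54, reset; bytes_emitted=3
After char 4 ('G'=6): chars_in_quartet=1 acc=0x6 bytes_emitted=3

Answer: 1 0x6 3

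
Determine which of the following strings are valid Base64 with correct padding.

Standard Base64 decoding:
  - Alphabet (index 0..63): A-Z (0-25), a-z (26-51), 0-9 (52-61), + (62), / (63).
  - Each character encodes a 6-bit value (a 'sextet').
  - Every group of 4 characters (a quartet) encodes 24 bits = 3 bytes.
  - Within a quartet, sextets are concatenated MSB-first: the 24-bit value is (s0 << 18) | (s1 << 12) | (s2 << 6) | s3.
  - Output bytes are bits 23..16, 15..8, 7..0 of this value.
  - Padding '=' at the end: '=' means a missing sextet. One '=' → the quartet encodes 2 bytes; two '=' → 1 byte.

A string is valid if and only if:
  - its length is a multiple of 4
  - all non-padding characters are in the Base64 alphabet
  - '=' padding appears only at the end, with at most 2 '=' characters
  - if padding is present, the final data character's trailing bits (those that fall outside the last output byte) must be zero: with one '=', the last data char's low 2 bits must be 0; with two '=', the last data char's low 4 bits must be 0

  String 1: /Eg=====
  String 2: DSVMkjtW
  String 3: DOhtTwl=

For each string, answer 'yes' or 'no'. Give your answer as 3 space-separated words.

Answer: no yes no

Derivation:
String 1: '/Eg=====' → invalid (5 pad chars (max 2))
String 2: 'DSVMkjtW' → valid
String 3: 'DOhtTwl=' → invalid (bad trailing bits)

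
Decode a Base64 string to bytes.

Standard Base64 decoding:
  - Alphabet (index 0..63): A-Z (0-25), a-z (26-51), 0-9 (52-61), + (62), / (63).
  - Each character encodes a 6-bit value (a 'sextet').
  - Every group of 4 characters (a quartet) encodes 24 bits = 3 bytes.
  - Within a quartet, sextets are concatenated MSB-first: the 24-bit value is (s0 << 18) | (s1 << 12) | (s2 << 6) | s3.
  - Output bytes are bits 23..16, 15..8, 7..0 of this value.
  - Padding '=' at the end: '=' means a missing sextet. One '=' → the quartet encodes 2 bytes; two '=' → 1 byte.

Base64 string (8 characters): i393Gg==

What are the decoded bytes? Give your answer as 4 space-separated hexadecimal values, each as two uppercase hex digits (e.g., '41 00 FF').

After char 0 ('i'=34): chars_in_quartet=1 acc=0x22 bytes_emitted=0
After char 1 ('3'=55): chars_in_quartet=2 acc=0x8B7 bytes_emitted=0
After char 2 ('9'=61): chars_in_quartet=3 acc=0x22DFD bytes_emitted=0
After char 3 ('3'=55): chars_in_quartet=4 acc=0x8B7F77 -> emit 8B 7F 77, reset; bytes_emitted=3
After char 4 ('G'=6): chars_in_quartet=1 acc=0x6 bytes_emitted=3
After char 5 ('g'=32): chars_in_quartet=2 acc=0x1A0 bytes_emitted=3
Padding '==': partial quartet acc=0x1A0 -> emit 1A; bytes_emitted=4

Answer: 8B 7F 77 1A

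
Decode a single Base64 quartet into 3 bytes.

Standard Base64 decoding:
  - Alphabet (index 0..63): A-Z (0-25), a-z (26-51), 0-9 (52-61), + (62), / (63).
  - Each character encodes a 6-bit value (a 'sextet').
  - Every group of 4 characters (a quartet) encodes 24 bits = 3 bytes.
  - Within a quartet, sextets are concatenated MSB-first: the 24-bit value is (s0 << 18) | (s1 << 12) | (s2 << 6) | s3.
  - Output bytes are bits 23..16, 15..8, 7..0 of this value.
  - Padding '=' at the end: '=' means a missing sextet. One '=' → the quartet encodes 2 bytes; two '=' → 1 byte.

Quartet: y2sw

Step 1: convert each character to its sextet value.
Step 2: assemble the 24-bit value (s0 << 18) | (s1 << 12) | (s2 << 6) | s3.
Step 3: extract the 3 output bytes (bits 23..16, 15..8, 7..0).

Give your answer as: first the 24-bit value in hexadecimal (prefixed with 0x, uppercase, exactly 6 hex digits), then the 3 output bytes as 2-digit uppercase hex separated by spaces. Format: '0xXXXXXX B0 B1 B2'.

Sextets: y=50, 2=54, s=44, w=48
24-bit: (50<<18) | (54<<12) | (44<<6) | 48
      = 0xC80000 | 0x036000 | 0x000B00 | 0x000030
      = 0xCB6B30
Bytes: (v>>16)&0xFF=CB, (v>>8)&0xFF=6B, v&0xFF=30

Answer: 0xCB6B30 CB 6B 30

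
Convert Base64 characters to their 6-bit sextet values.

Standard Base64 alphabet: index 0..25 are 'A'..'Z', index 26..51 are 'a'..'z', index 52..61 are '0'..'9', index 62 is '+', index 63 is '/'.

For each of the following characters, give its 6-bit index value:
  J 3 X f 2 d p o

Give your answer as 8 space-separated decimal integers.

'J': A..Z range, ord('J') − ord('A') = 9
'3': 0..9 range, 52 + ord('3') − ord('0') = 55
'X': A..Z range, ord('X') − ord('A') = 23
'f': a..z range, 26 + ord('f') − ord('a') = 31
'2': 0..9 range, 52 + ord('2') − ord('0') = 54
'd': a..z range, 26 + ord('d') − ord('a') = 29
'p': a..z range, 26 + ord('p') − ord('a') = 41
'o': a..z range, 26 + ord('o') − ord('a') = 40

Answer: 9 55 23 31 54 29 41 40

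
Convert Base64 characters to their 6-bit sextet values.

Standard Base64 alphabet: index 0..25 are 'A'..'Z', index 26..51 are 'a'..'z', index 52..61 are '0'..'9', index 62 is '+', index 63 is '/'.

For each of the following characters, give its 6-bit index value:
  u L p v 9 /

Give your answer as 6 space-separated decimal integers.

'u': a..z range, 26 + ord('u') − ord('a') = 46
'L': A..Z range, ord('L') − ord('A') = 11
'p': a..z range, 26 + ord('p') − ord('a') = 41
'v': a..z range, 26 + ord('v') − ord('a') = 47
'9': 0..9 range, 52 + ord('9') − ord('0') = 61
'/': index 63

Answer: 46 11 41 47 61 63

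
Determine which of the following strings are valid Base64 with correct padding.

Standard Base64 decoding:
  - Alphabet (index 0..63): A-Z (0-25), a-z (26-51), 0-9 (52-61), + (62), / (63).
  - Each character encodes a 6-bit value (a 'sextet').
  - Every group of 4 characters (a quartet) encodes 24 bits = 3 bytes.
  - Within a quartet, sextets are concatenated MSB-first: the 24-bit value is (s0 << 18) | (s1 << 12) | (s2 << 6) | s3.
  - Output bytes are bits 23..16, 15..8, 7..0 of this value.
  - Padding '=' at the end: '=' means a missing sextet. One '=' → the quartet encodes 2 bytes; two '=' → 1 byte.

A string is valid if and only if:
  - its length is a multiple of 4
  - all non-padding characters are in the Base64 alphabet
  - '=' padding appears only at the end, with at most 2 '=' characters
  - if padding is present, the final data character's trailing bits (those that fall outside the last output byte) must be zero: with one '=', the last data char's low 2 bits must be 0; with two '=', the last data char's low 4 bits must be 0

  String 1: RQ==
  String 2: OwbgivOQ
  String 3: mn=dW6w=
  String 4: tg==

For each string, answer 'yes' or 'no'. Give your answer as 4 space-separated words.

Answer: yes yes no yes

Derivation:
String 1: 'RQ==' → valid
String 2: 'OwbgivOQ' → valid
String 3: 'mn=dW6w=' → invalid (bad char(s): ['=']; '=' in middle)
String 4: 'tg==' → valid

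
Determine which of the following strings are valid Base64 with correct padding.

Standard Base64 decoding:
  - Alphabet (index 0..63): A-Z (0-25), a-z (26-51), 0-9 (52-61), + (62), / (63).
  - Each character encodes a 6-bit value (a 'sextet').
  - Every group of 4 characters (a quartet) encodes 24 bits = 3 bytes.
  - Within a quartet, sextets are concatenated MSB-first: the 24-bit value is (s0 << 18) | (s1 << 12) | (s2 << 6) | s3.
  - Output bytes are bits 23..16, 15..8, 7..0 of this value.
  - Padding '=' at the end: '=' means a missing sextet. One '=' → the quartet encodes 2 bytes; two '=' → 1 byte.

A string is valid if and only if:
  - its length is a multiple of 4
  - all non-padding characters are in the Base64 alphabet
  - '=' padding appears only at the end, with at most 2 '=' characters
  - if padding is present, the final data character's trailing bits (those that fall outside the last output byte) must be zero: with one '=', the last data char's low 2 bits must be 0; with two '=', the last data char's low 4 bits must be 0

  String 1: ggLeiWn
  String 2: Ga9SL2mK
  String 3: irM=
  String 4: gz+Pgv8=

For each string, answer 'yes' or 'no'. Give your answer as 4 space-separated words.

Answer: no yes yes yes

Derivation:
String 1: 'ggLeiWn' → invalid (len=7 not mult of 4)
String 2: 'Ga9SL2mK' → valid
String 3: 'irM=' → valid
String 4: 'gz+Pgv8=' → valid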